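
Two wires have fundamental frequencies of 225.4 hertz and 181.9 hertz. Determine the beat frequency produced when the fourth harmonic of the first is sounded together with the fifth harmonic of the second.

Fourth harmonic of the first: 4·225.4 = 901.6 Hz.
Fifth harmonic of the second: 5·181.9 = 909.5 Hz.
f_beat = |901.6 − 909.5| = 7.9 Hz.

7.9 Hz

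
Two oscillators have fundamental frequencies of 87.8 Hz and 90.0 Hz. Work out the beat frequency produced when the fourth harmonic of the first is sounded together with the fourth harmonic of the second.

Fourth harmonic of the first: 4·87.8 = 351.2 Hz.
Fourth harmonic of the second: 4·90.0 = 360.0 Hz.
f_beat = |351.2 − 360.0| = 8.8 Hz.

8.8 Hz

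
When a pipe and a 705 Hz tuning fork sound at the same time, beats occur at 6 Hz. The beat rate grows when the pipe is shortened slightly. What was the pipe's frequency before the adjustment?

711 Hz

|f − 705| = 6, so the pipe was at either 699 Hz or 711 Hz.
A shorter pipe has a higher fundamental; the adjustment raises the pipe's frequency.
The beat rate rose, so the adjustment moved the pipe further from 705 Hz — it was already above the reference.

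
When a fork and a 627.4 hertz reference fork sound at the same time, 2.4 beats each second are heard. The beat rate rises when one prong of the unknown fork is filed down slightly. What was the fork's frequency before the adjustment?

|f − 627.4| = 2.4, so the fork was at either 625 Hz or 629.8 Hz.
Filing a prong removes mass and raises the fork's frequency; the adjustment raises the fork's frequency.
The beat rate rose, so the adjustment moved the fork further from 627.4 Hz — it was already above the reference.

629.8 Hz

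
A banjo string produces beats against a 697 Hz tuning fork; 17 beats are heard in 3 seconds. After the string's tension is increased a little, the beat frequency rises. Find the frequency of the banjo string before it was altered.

Beat frequency = 17/3 = 5.6667 Hz.
|f − 697| = 5.6667, so the banjo string was at either 691.3333 Hz or 702.6667 Hz.
Higher tension means higher frequency; the adjustment raises the banjo string's frequency.
The beat rate rose, so the adjustment moved the banjo string further from 697 Hz — it was already above the reference.

702.6667 Hz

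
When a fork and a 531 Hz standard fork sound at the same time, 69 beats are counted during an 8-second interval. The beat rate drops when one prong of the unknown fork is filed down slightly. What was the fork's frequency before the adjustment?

Beat frequency = 69/8 = 8.625 Hz.
|f − 531| = 8.625, so the fork was at either 522.375 Hz or 539.625 Hz.
Filing a prong removes mass and raises the fork's frequency; the adjustment raises the fork's frequency.
The beat rate fell, so the adjustment moved the fork toward 531 Hz — it must have started below the reference.

522.375 Hz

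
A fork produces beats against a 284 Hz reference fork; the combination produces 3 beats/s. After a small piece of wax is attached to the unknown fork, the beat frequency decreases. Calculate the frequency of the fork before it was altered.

287 Hz

|f − 284| = 3, so the fork was at either 281 Hz or 287 Hz.
Loading a fork with wax lowers its frequency; the adjustment lowers the fork's frequency.
The beat rate fell, so the adjustment moved the fork toward 284 Hz — it must have started above the reference.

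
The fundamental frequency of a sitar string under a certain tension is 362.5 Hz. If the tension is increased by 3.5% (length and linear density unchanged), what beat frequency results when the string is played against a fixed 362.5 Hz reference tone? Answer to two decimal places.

6.29 Hz

For a string, f ∝ √T, so the new frequency is 362.5·√1.035 = 368.7892 Hz.
f_beat = |368.7892 − 362.5| = 6.29 Hz.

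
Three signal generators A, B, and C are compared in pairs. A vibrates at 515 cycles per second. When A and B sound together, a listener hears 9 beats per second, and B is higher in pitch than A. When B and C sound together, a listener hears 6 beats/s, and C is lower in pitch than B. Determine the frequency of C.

518 Hz

B is above A, so f_B = 515 + 9 = 524 Hz.
C is below B, so f_C = 524 − 6 = 518 Hz.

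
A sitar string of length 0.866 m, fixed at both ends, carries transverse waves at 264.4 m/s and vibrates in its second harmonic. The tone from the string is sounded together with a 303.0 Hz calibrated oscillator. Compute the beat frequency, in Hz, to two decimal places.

For a string fixed at both ends, f_n = n·v/(2L) = 2·264.4/(2·0.866) = 305.3118 Hz.
f_beat = |305.3118 − 303.0| = 2.31 Hz.

2.31 Hz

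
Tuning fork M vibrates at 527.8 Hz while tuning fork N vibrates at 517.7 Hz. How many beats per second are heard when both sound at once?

10.1 Hz

f_beat = |f₁ − f₂|.
|527.8 − 517.7| = 10.1 Hz.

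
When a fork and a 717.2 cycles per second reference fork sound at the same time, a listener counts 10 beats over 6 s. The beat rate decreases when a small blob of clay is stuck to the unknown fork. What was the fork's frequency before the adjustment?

Beat frequency = 10/6 = 1.6667 Hz.
|f − 717.2| = 1.6667, so the fork was at either 715.5333 Hz or 718.8667 Hz.
Adding mass to a fork lowers its frequency; the adjustment lowers the fork's frequency.
The beat rate fell, so the adjustment moved the fork toward 717.2 Hz — it must have started above the reference.

718.8667 Hz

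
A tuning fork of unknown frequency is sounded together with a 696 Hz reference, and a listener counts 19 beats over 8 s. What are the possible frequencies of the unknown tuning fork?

Beat frequency = 19/8 = 2.375 Hz.
|f − 696| = 2.375, so f = 696 ± 2.375.

693.625 Hz or 698.375 Hz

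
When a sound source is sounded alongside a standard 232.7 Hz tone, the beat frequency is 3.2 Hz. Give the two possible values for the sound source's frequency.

229.5 Hz or 235.9 Hz

|f − 232.7| = 3.2, so f = 232.7 ± 3.2.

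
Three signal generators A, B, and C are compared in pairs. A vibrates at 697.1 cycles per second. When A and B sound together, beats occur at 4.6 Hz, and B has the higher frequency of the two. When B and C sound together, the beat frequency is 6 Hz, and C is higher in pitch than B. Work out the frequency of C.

B is above A, so f_B = 697.1 + 4.6 = 701.7 Hz.
C is above B, so f_C = 701.7 + 6 = 707.7 Hz.

707.7 Hz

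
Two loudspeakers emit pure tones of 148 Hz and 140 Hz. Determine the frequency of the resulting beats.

f_beat = |f₁ − f₂|.
|148 − 140| = 8 Hz.

8 Hz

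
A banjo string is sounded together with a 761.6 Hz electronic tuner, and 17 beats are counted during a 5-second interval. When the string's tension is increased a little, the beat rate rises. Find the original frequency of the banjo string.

765 Hz

Beat frequency = 17/5 = 3.4 Hz.
|f − 761.6| = 3.4, so the banjo string was at either 758.2 Hz or 765 Hz.
Higher tension means higher frequency; the adjustment raises the banjo string's frequency.
The beat rate rose, so the adjustment moved the banjo string further from 761.6 Hz — it was already above the reference.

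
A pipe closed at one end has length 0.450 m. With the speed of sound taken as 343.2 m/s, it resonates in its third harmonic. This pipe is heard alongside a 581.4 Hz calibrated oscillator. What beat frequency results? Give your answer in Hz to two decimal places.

9.40 Hz

Closed pipe (odd harmonics): f_n = n·v/(4L) = 3·343.2/(4·0.450) = 572.0000 Hz.
f_beat = |572.0000 − 581.4| = 9.40 Hz.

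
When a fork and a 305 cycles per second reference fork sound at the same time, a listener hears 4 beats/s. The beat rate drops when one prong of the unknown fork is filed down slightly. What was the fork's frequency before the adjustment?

|f − 305| = 4, so the fork was at either 301 Hz or 309 Hz.
Filing a prong removes mass and raises the fork's frequency; the adjustment raises the fork's frequency.
The beat rate fell, so the adjustment moved the fork toward 305 Hz — it must have started below the reference.

301 Hz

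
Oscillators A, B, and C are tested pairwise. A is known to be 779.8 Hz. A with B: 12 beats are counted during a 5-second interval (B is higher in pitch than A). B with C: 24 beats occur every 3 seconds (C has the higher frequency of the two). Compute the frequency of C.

790.2 Hz

A–B: Beat frequency = 12/5 = 2.4 Hz.
B is above A, so f_B = 779.8 + 2.4 = 782.2 Hz.
B–C: Beat frequency = 24/3 = 8 Hz.
C is above B, so f_C = 782.2 + 8 = 790.2 Hz.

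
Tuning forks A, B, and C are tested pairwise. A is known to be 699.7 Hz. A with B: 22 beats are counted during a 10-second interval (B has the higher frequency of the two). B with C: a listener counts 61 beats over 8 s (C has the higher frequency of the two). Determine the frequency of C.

709.525 Hz

A–B: Beat frequency = 22/10 = 2.2 Hz.
B is above A, so f_B = 699.7 + 2.2 = 701.9 Hz.
B–C: Beat frequency = 61/8 = 7.625 Hz.
C is above B, so f_C = 701.9 + 7.625 = 709.525 Hz.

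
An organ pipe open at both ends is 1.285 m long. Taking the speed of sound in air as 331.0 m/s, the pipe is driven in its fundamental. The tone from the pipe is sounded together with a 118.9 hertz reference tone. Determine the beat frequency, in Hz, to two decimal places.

Open pipe: f_n = n·v/(2L) = 1·331.0/(2·1.285) = 128.7938 Hz.
f_beat = |128.7938 − 118.9| = 9.89 Hz.

9.89 Hz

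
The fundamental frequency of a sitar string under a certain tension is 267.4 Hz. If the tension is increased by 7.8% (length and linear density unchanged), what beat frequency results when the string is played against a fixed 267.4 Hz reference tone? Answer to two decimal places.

10.23 Hz

For a string, f ∝ √T, so the new frequency is 267.4·√1.078 = 277.6328 Hz.
f_beat = |277.6328 − 267.4| = 10.23 Hz.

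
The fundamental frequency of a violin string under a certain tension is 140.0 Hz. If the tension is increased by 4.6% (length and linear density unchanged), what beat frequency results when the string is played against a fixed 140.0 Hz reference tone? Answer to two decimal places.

3.18 Hz

For a string, f ∝ √T, so the new frequency is 140.0·√1.046 = 143.1838 Hz.
f_beat = |143.1838 − 140.0| = 3.18 Hz.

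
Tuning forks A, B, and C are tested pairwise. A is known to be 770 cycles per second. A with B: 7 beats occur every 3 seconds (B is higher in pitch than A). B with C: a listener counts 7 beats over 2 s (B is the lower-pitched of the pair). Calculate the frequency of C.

775.8333 Hz

A–B: Beat frequency = 7/3 = 2.3333 Hz.
B is above A, so f_B = 770 + 2.3333 = 772.3333 Hz.
B–C: Beat frequency = 7/2 = 3.5 Hz.
C is above B, so f_C = 772.3333 + 3.5 = 775.8333 Hz.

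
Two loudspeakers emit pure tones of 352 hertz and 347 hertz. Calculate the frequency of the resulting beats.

Beats arise from superposition of two nearby frequencies; the beat rate is |f₁ − f₂|.
|352 − 347| = 5 Hz.

5 Hz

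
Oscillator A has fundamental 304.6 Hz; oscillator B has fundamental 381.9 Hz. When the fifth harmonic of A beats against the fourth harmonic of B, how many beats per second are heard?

4.6 Hz

Fifth harmonic of the first: 5·304.6 = 1523.0 Hz.
Fourth harmonic of the second: 4·381.9 = 1527.6 Hz.
f_beat = |1523.0 − 1527.6| = 4.6 Hz.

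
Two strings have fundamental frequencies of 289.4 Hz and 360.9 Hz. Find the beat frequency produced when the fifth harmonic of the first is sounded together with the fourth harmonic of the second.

Fifth harmonic of the first: 5·289.4 = 1447.0 Hz.
Fourth harmonic of the second: 4·360.9 = 1443.6 Hz.
f_beat = |1447.0 − 1443.6| = 3.4 Hz.

3.4 Hz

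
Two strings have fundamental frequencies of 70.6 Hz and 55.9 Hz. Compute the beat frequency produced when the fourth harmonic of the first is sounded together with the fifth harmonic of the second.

Fourth harmonic of the first: 4·70.6 = 282.4 Hz.
Fifth harmonic of the second: 5·55.9 = 279.5 Hz.
f_beat = |282.4 − 279.5| = 2.9 Hz.

2.9 Hz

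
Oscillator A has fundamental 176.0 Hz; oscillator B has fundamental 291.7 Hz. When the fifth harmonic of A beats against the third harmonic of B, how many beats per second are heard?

Fifth harmonic of the first: 5·176.0 = 880.0 Hz.
Third harmonic of the second: 3·291.7 = 875.1 Hz.
f_beat = |880.0 − 875.1| = 4.9 Hz.

4.9 Hz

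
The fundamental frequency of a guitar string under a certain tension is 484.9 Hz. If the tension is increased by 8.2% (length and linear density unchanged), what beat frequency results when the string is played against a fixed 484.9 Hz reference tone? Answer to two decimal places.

19.49 Hz

For a string, f ∝ √T, so the new frequency is 484.9·√1.082 = 504.3892 Hz.
f_beat = |504.3892 − 484.9| = 19.49 Hz.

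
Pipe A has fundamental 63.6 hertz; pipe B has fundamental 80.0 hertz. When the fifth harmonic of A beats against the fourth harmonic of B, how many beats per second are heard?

2.0 Hz

Fifth harmonic of the first: 5·63.6 = 318.0 Hz.
Fourth harmonic of the second: 4·80.0 = 320.0 Hz.
f_beat = |318.0 − 320.0| = 2.0 Hz.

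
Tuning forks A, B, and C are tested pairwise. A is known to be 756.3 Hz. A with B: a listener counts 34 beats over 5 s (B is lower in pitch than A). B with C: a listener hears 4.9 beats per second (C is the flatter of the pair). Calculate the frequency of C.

744.6 Hz

A–B: Beat frequency = 34/5 = 6.8 Hz.
B is below A, so f_B = 756.3 − 6.8 = 749.5 Hz.
C is below B, so f_C = 749.5 − 4.9 = 744.6 Hz.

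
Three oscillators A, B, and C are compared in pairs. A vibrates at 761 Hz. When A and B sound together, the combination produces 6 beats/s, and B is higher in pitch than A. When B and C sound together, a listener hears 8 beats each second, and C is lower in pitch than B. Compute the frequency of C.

759 Hz

B is above A, so f_B = 761 + 6 = 767 Hz.
C is below B, so f_C = 767 − 8 = 759 Hz.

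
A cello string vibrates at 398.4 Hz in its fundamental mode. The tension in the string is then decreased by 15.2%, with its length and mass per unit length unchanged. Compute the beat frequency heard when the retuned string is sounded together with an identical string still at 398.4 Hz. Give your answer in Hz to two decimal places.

31.53 Hz

For a string, f ∝ √T, so the new frequency is 398.4·√0.848 = 366.8743 Hz.
f_beat = |366.8743 − 398.4| = 31.53 Hz.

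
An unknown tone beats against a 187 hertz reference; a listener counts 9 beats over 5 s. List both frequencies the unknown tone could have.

185.2 Hz or 188.8 Hz

Beat frequency = 9/5 = 1.8 Hz.
|f − 187| = 1.8, so f = 187 ± 1.8.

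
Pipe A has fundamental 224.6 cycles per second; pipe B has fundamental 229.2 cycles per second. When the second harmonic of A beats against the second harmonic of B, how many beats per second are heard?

9.2 Hz

Second harmonic of the first: 2·224.6 = 449.2 Hz.
Second harmonic of the second: 2·229.2 = 458.4 Hz.
f_beat = |449.2 − 458.4| = 9.2 Hz.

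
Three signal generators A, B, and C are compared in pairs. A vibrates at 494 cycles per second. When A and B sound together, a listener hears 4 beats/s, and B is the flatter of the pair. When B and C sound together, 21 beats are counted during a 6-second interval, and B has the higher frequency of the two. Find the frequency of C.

486.5 Hz

B is below A, so f_B = 494 − 4 = 490 Hz.
B–C: Beat frequency = 21/6 = 3.5 Hz.
C is below B, so f_C = 490 − 3.5 = 486.5 Hz.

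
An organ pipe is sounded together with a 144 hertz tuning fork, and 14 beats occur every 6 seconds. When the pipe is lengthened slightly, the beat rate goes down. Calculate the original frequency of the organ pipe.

146.3333 Hz

Beat frequency = 14/6 = 2.3333 Hz.
|f − 144| = 2.3333, so the organ pipe was at either 141.6667 Hz or 146.3333 Hz.
A longer pipe has a lower fundamental; the adjustment lowers the organ pipe's frequency.
The beat rate fell, so the adjustment moved the organ pipe toward 144 Hz — it must have started above the reference.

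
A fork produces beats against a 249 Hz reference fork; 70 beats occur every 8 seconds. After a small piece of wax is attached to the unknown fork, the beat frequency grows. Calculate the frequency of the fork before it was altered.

240.25 Hz

Beat frequency = 70/8 = 8.75 Hz.
|f − 249| = 8.75, so the fork was at either 240.25 Hz or 257.75 Hz.
Loading a fork with wax lowers its frequency; the adjustment lowers the fork's frequency.
The beat rate rose, so the adjustment moved the fork further from 249 Hz — it was already below the reference.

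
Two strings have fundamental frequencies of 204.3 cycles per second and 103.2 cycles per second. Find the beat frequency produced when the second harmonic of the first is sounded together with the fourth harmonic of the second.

Second harmonic of the first: 2·204.3 = 408.6 Hz.
Fourth harmonic of the second: 4·103.2 = 412.8 Hz.
f_beat = |408.6 − 412.8| = 4.2 Hz.

4.2 Hz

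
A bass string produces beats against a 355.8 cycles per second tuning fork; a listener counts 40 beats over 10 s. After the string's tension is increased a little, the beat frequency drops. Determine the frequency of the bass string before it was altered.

Beat frequency = 40/10 = 4 Hz.
|f − 355.8| = 4, so the bass string was at either 351.8 Hz or 359.8 Hz.
Higher tension means higher frequency; the adjustment raises the bass string's frequency.
The beat rate fell, so the adjustment moved the bass string toward 355.8 Hz — it must have started below the reference.

351.8 Hz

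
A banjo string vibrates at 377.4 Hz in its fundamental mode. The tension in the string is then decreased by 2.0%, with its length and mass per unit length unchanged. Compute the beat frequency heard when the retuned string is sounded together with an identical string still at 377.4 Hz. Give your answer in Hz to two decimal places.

3.79 Hz

For a string, f ∝ √T, so the new frequency is 377.4·√0.980 = 373.6069 Hz.
f_beat = |373.6069 − 377.4| = 3.79 Hz.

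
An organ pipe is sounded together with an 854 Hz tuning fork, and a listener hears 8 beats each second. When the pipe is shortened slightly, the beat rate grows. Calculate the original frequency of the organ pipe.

862 Hz

|f − 854| = 8, so the organ pipe was at either 846 Hz or 862 Hz.
A shorter pipe has a higher fundamental; the adjustment raises the organ pipe's frequency.
The beat rate rose, so the adjustment moved the organ pipe further from 854 Hz — it was already above the reference.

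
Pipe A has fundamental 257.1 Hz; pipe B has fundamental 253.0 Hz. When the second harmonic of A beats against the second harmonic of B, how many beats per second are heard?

Second harmonic of the first: 2·257.1 = 514.2 Hz.
Second harmonic of the second: 2·253.0 = 506.0 Hz.
f_beat = |514.2 − 506.0| = 8.2 Hz.

8.2 Hz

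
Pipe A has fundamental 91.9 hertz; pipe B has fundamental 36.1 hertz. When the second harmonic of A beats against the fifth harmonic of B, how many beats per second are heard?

3.3 Hz

Second harmonic of the first: 2·91.9 = 183.8 Hz.
Fifth harmonic of the second: 5·36.1 = 180.5 Hz.
f_beat = |183.8 − 180.5| = 3.3 Hz.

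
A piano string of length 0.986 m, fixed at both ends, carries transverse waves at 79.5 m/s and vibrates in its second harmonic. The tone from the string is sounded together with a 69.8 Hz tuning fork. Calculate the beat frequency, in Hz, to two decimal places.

For a string fixed at both ends, f_n = n·v/(2L) = 2·79.5/(2·0.986) = 80.6288 Hz.
f_beat = |80.6288 − 69.8| = 10.83 Hz.

10.83 Hz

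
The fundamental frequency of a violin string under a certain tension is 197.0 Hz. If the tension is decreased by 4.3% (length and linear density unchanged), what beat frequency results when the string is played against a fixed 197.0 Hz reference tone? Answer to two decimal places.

4.28 Hz

For a string, f ∝ √T, so the new frequency is 197.0·√0.957 = 192.7180 Hz.
f_beat = |192.7180 − 197.0| = 4.28 Hz.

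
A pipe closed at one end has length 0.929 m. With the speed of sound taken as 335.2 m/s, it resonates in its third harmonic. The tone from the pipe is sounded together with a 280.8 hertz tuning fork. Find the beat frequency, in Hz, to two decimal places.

Closed pipe (odd harmonics): f_n = n·v/(4L) = 3·335.2/(4·0.929) = 270.6136 Hz.
f_beat = |270.6136 − 280.8| = 10.19 Hz.

10.19 Hz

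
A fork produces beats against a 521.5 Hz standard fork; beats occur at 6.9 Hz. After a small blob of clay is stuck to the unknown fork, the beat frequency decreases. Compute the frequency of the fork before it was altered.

|f − 521.5| = 6.9, so the fork was at either 514.6 Hz or 528.4 Hz.
Adding mass to a fork lowers its frequency; the adjustment lowers the fork's frequency.
The beat rate fell, so the adjustment moved the fork toward 521.5 Hz — it must have started above the reference.

528.4 Hz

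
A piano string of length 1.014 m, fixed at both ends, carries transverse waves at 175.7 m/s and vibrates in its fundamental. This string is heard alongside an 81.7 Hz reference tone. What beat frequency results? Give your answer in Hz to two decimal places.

4.94 Hz

For a string fixed at both ends, f_n = n·v/(2L) = 1·175.7/(2·1.014) = 86.6371 Hz.
f_beat = |86.6371 − 81.7| = 4.94 Hz.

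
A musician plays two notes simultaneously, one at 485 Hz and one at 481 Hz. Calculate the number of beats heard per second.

f_beat = |f₁ − f₂|.
|485 − 481| = 4 Hz.

4 Hz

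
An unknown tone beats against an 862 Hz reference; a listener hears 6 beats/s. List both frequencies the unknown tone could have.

856 Hz or 868 Hz

|f − 862| = 6, so f = 862 ± 6.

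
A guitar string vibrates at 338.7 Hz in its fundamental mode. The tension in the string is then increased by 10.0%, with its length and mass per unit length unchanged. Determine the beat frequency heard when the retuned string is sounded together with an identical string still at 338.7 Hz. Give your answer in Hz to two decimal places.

16.53 Hz

For a string, f ∝ √T, so the new frequency is 338.7·√1.100 = 355.2316 Hz.
f_beat = |355.2316 − 338.7| = 16.53 Hz.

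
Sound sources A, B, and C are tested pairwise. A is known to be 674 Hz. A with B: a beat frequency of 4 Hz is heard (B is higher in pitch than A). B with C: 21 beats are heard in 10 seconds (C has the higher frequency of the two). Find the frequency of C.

B is above A, so f_B = 674 + 4 = 678 Hz.
B–C: Beat frequency = 21/10 = 2.1 Hz.
C is above B, so f_C = 678 + 2.1 = 680.1 Hz.

680.1 Hz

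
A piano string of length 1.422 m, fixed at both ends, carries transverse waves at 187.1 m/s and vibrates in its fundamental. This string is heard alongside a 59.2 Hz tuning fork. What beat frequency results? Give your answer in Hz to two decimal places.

6.59 Hz

For a string fixed at both ends, f_n = n·v/(2L) = 1·187.1/(2·1.422) = 65.7876 Hz.
f_beat = |65.7876 − 59.2| = 6.59 Hz.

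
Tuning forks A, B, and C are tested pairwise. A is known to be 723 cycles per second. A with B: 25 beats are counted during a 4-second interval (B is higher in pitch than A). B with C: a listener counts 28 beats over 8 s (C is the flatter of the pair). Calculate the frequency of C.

A–B: Beat frequency = 25/4 = 6.25 Hz.
B is above A, so f_B = 723 + 6.25 = 729.25 Hz.
B–C: Beat frequency = 28/8 = 3.5 Hz.
C is below B, so f_C = 729.25 − 3.5 = 725.75 Hz.

725.75 Hz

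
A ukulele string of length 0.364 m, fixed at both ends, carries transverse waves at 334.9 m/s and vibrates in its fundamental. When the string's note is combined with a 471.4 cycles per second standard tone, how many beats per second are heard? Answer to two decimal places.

11.37 Hz

For a string fixed at both ends, f_n = n·v/(2L) = 1·334.9/(2·0.364) = 460.0275 Hz.
f_beat = |460.0275 − 471.4| = 11.37 Hz.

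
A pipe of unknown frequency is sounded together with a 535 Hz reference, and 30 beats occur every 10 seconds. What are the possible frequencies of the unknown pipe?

Beat frequency = 30/10 = 3 Hz.
|f − 535| = 3, so f = 535 ± 3.

532 Hz or 538 Hz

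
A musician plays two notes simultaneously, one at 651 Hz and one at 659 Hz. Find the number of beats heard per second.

8 Hz

The beat frequency equals the magnitude of the frequency difference.
|651 − 659| = 8 Hz.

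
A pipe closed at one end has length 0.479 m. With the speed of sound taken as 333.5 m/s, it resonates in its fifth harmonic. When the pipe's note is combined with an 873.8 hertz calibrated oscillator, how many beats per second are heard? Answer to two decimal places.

3.50 Hz

Closed pipe (odd harmonics): f_n = n·v/(4L) = 5·333.5/(4·0.479) = 870.3027 Hz.
f_beat = |870.3027 − 873.8| = 3.50 Hz.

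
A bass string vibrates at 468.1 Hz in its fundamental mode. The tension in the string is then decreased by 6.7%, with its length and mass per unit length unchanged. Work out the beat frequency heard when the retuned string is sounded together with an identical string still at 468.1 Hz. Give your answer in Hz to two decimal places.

For a string, f ∝ √T, so the new frequency is 468.1·√0.933 = 452.1468 Hz.
f_beat = |452.1468 − 468.1| = 15.95 Hz.

15.95 Hz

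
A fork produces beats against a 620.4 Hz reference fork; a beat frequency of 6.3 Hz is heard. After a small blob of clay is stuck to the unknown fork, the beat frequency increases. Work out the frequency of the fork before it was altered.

|f − 620.4| = 6.3, so the fork was at either 614.1 Hz or 626.7 Hz.
Adding mass to a fork lowers its frequency; the adjustment lowers the fork's frequency.
The beat rate rose, so the adjustment moved the fork further from 620.4 Hz — it was already below the reference.

614.1 Hz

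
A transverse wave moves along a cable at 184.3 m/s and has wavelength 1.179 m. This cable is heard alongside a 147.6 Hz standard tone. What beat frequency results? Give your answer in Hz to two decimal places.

8.72 Hz

Source frequency f = v/λ = 184.3/1.179 = 156.3189 Hz.
f_beat = |156.3189 − 147.6| = 8.72 Hz.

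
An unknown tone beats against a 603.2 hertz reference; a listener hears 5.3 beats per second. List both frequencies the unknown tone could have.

|f − 603.2| = 5.3, so f = 603.2 ± 5.3.

597.9 Hz or 608.5 Hz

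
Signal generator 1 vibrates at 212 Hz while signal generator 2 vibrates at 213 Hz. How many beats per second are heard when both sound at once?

f_beat = |f₁ − f₂|.
|212 − 213| = 1 Hz.

1 Hz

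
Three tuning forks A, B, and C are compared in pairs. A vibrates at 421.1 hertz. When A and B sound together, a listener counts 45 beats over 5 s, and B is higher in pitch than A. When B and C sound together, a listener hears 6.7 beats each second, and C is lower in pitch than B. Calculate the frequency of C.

423.4 Hz

A–B: Beat frequency = 45/5 = 9 Hz.
B is above A, so f_B = 421.1 + 9 = 430.1 Hz.
C is below B, so f_C = 430.1 − 6.7 = 423.4 Hz.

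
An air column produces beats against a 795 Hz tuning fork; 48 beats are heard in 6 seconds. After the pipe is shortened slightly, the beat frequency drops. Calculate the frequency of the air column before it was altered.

Beat frequency = 48/6 = 8 Hz.
|f − 795| = 8, so the air column was at either 787 Hz or 803 Hz.
A shorter pipe has a higher fundamental; the adjustment raises the air column's frequency.
The beat rate fell, so the adjustment moved the air column toward 795 Hz — it must have started below the reference.

787 Hz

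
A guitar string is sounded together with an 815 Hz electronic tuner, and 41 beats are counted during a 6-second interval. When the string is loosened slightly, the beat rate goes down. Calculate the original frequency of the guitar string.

821.8333 Hz

Beat frequency = 41/6 = 6.8333 Hz.
|f − 815| = 6.8333, so the guitar string was at either 808.1667 Hz or 821.8333 Hz.
Reducing tension lowers a string's frequency; the adjustment lowers the guitar string's frequency.
The beat rate fell, so the adjustment moved the guitar string toward 815 Hz — it must have started above the reference.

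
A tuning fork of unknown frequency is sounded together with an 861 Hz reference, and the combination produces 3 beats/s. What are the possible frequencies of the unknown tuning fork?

|f − 861| = 3, so f = 861 ± 3.

858 Hz or 864 Hz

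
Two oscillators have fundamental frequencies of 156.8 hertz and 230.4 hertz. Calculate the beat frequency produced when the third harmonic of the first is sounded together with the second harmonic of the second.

Third harmonic of the first: 3·156.8 = 470.4 Hz.
Second harmonic of the second: 2·230.4 = 460.8 Hz.
f_beat = |470.4 − 460.8| = 9.6 Hz.

9.6 Hz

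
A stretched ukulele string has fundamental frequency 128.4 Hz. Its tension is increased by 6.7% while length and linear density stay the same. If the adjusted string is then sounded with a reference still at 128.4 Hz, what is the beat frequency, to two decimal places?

For a string, f ∝ √T, so the new frequency is 128.4·√1.067 = 132.6317 Hz.
f_beat = |132.6317 − 128.4| = 4.23 Hz.

4.23 Hz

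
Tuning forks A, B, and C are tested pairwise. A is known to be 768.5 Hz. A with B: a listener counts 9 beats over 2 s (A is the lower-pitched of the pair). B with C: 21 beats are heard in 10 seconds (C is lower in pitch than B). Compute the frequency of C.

770.9 Hz

A–B: Beat frequency = 9/2 = 4.5 Hz.
B is above A, so f_B = 768.5 + 4.5 = 773 Hz.
B–C: Beat frequency = 21/10 = 2.1 Hz.
C is below B, so f_C = 773 − 2.1 = 770.9 Hz.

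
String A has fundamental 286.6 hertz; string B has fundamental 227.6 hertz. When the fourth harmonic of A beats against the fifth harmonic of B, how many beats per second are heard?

Fourth harmonic of the first: 4·286.6 = 1146.4 Hz.
Fifth harmonic of the second: 5·227.6 = 1138.0 Hz.
f_beat = |1146.4 − 1138.0| = 8.4 Hz.

8.4 Hz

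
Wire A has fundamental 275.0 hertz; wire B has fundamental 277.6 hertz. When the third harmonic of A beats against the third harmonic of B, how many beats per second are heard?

Third harmonic of the first: 3·275.0 = 825.0 Hz.
Third harmonic of the second: 3·277.6 = 832.8 Hz.
f_beat = |825.0 − 832.8| = 7.8 Hz.

7.8 Hz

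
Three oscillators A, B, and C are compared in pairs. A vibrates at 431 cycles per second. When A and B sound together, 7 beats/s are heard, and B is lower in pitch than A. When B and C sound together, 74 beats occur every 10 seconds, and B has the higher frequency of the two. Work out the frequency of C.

B is below A, so f_B = 431 − 7 = 424 Hz.
B–C: Beat frequency = 74/10 = 7.4 Hz.
C is below B, so f_C = 424 − 7.4 = 416.6 Hz.

416.6 Hz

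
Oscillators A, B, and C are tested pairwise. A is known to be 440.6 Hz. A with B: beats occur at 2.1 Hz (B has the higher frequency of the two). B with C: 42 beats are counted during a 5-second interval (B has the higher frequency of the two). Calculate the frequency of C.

434.3 Hz

B is above A, so f_B = 440.6 + 2.1 = 442.7 Hz.
B–C: Beat frequency = 42/5 = 8.4 Hz.
C is below B, so f_C = 442.7 − 8.4 = 434.3 Hz.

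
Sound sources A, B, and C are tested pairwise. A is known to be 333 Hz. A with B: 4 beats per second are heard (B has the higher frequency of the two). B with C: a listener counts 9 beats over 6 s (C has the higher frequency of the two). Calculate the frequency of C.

338.5 Hz

B is above A, so f_B = 333 + 4 = 337 Hz.
B–C: Beat frequency = 9/6 = 1.5 Hz.
C is above B, so f_C = 337 + 1.5 = 338.5 Hz.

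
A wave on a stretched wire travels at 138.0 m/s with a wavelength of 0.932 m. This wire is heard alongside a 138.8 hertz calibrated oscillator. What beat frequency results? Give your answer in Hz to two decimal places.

9.27 Hz

Source frequency f = v/λ = 138.0/0.932 = 148.0687 Hz.
f_beat = |148.0687 − 138.8| = 9.27 Hz.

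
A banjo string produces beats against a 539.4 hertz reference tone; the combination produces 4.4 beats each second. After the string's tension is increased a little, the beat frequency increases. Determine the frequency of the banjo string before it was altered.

|f − 539.4| = 4.4, so the banjo string was at either 535 Hz or 543.8 Hz.
Higher tension means higher frequency; the adjustment raises the banjo string's frequency.
The beat rate rose, so the adjustment moved the banjo string further from 539.4 Hz — it was already above the reference.

543.8 Hz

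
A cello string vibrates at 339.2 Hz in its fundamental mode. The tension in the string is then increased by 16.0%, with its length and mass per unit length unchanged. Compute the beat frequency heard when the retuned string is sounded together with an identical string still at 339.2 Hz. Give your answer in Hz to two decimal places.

For a string, f ∝ √T, so the new frequency is 339.2·√1.160 = 365.3296 Hz.
f_beat = |365.3296 − 339.2| = 26.13 Hz.

26.13 Hz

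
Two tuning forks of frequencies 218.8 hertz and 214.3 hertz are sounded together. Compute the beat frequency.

4.5 Hz

The beat frequency equals the magnitude of the frequency difference.
|218.8 − 214.3| = 4.5 Hz.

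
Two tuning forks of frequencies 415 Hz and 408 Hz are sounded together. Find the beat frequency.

The beat frequency equals the magnitude of the frequency difference.
|415 − 408| = 7 Hz.

7 Hz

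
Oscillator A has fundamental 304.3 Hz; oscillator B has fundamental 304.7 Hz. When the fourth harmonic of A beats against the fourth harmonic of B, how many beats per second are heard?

1.6 Hz

Fourth harmonic of the first: 4·304.3 = 1217.2 Hz.
Fourth harmonic of the second: 4·304.7 = 1218.8 Hz.
f_beat = |1217.2 − 1218.8| = 1.6 Hz.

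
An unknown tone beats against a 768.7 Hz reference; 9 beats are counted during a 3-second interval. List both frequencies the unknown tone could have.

Beat frequency = 9/3 = 3 Hz.
|f − 768.7| = 3, so f = 768.7 ± 3.

765.7 Hz or 771.7 Hz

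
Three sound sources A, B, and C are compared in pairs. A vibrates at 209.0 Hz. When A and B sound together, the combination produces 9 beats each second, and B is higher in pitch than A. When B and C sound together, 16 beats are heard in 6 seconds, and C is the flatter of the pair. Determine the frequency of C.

215.3333 Hz

B is above A, so f_B = 209.0 + 9 = 218 Hz.
B–C: Beat frequency = 16/6 = 2.6667 Hz.
C is below B, so f_C = 218 − 2.6667 = 215.3333 Hz.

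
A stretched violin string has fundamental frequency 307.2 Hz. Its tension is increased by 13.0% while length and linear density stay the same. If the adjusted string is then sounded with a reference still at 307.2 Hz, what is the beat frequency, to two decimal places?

For a string, f ∝ √T, so the new frequency is 307.2·√1.130 = 326.5581 Hz.
f_beat = |326.5581 − 307.2| = 19.36 Hz.

19.36 Hz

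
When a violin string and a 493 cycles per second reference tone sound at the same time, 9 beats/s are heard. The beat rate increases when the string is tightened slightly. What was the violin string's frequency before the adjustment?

|f − 493| = 9, so the violin string was at either 484 Hz or 502 Hz.
Increasing tension raises a string's frequency; the adjustment raises the violin string's frequency.
The beat rate rose, so the adjustment moved the violin string further from 493 Hz — it was already above the reference.

502 Hz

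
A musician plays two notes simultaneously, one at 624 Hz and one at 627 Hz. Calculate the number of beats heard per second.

3 Hz

Beats arise from superposition of two nearby frequencies; the beat rate is |f₁ − f₂|.
|624 − 627| = 3 Hz.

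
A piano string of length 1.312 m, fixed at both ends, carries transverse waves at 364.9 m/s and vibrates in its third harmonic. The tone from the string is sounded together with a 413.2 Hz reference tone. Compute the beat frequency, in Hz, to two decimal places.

For a string fixed at both ends, f_n = n·v/(2L) = 3·364.9/(2·1.312) = 417.1875 Hz.
f_beat = |417.1875 − 413.2| = 3.99 Hz.

3.99 Hz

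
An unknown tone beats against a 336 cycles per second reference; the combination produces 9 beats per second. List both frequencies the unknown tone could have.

|f − 336| = 9, so f = 336 ± 9.

327 Hz or 345 Hz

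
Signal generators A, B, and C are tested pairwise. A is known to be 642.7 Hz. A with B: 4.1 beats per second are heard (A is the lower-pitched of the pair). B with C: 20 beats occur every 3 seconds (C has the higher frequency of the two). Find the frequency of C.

B is above A, so f_B = 642.7 + 4.1 = 646.8 Hz.
B–C: Beat frequency = 20/3 = 6.6667 Hz.
C is above B, so f_C = 646.8 + 6.6667 = 653.4667 Hz.

653.4667 Hz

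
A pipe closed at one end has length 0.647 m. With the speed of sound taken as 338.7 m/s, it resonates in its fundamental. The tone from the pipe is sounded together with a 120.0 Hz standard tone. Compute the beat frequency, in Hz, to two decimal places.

10.87 Hz

Closed pipe (odd harmonics): f_n = n·v/(4L) = 1·338.7/(4·0.647) = 130.8733 Hz.
f_beat = |130.8733 − 120.0| = 10.87 Hz.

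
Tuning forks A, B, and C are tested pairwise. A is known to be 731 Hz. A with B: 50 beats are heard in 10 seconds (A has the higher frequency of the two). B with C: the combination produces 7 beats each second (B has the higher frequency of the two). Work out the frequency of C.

A–B: Beat frequency = 50/10 = 5 Hz.
B is below A, so f_B = 731 − 5 = 726 Hz.
C is below B, so f_C = 726 − 7 = 719 Hz.

719 Hz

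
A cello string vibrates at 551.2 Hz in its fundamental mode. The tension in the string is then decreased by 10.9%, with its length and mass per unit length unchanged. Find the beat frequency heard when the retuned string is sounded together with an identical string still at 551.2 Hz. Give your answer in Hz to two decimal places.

For a string, f ∝ √T, so the new frequency is 551.2·√0.891 = 520.2931 Hz.
f_beat = |520.2931 − 551.2| = 30.91 Hz.

30.91 Hz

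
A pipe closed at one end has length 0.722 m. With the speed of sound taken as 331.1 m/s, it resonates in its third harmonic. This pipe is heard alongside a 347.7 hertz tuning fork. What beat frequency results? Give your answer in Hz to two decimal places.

3.76 Hz

Closed pipe (odd harmonics): f_n = n·v/(4L) = 3·331.1/(4·0.722) = 343.9404 Hz.
f_beat = |343.9404 − 347.7| = 3.76 Hz.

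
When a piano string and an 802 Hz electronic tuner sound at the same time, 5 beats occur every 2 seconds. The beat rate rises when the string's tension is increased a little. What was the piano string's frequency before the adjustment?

804.5 Hz

Beat frequency = 5/2 = 2.5 Hz.
|f − 802| = 2.5, so the piano string was at either 799.5 Hz or 804.5 Hz.
Higher tension means higher frequency; the adjustment raises the piano string's frequency.
The beat rate rose, so the adjustment moved the piano string further from 802 Hz — it was already above the reference.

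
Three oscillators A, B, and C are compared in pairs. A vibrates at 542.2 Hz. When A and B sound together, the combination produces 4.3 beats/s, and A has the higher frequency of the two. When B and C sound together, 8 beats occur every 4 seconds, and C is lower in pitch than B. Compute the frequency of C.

535.9 Hz

B is below A, so f_B = 542.2 − 4.3 = 537.9 Hz.
B–C: Beat frequency = 8/4 = 2 Hz.
C is below B, so f_C = 537.9 − 2 = 535.9 Hz.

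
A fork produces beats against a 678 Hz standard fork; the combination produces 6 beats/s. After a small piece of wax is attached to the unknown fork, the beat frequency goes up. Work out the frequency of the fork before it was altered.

672 Hz

|f − 678| = 6, so the fork was at either 672 Hz or 684 Hz.
Loading a fork with wax lowers its frequency; the adjustment lowers the fork's frequency.
The beat rate rose, so the adjustment moved the fork further from 678 Hz — it was already below the reference.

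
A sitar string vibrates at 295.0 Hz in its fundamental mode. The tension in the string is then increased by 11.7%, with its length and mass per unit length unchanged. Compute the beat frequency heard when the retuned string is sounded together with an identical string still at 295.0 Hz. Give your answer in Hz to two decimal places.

For a string, f ∝ √T, so the new frequency is 295.0·√1.117 = 311.7803 Hz.
f_beat = |311.7803 − 295.0| = 16.78 Hz.

16.78 Hz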